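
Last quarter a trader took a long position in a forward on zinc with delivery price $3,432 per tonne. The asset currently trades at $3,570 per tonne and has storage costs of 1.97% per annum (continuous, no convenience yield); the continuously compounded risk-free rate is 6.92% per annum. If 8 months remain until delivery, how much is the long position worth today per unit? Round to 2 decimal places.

Current fair forward for the remaining 8 months: F = S·e^((r + u)·T), (r + u) = 0.0692 + 0.0197 = 0.0889
F = 3570 · e^(0.0889 × 8/12) = 3570 × 1.06105815 = 3787.9776
Value of long forward = (F − K)·e^(−rT) = (3787.9776 − 3432) · e^(−0.0692·8/12)
= 355.9776 × 0.95491463 = 339.93

$339.93 per tonne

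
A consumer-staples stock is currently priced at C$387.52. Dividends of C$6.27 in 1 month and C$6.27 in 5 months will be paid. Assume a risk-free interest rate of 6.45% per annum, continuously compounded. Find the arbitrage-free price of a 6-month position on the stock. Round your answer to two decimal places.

C$387.48

PV(dividends) I = 6.27·e^(−0.0645·1/12) + 6.27·e^(−0.0645·5/12)
I = 6.2364 + 6.1037 = 12.3401
F = (S − I)·e^(rT) = (387.52 − 12.3401) · e^(0.0645·6/12)
= 375.1799 · e^0.032250 = 375.1799 × 1.032776 = C$387.48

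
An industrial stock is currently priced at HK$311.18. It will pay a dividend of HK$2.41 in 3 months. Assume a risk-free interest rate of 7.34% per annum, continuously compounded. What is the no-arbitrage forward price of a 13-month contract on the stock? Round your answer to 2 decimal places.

PV(dividends) I = 2.41·e^(−0.0734·3/12)
I = 2.3662
F = (S − I)·e^(rT) = (311.18 − 2.3662) · e^(0.0734·13/12)
= 308.8138 · e^0.079517 = 308.8138 × 1.082764 = HK$334.37

HK$334.37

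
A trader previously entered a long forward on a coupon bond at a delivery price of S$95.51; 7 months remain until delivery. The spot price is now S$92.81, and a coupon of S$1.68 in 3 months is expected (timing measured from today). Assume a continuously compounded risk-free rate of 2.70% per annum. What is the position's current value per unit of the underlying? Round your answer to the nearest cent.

-S$2.88

PV(remaining coupons) I = 1.68·e^(−0.0270·3/12) = 1.6687
Current forward F = (S − I)·e^(rT) = (92.81 − 1.6687)·e^(0.0270·7/12) = 91.1413 × 1.015875 = 92.5882
Value (long) = (F − K)·e^(−rT) = (92.5882 − 95.51) × 0.984373 = -2.8761
Value = -S$2.88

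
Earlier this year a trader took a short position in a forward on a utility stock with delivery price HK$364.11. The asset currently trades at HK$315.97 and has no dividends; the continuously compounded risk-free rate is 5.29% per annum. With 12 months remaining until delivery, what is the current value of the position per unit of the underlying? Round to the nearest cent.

HK$29.38

Current fair forward for the remaining 12 months: F = S·e^(r·T), r = 0.0529
F = 315.97 · e^(0.0529 × 12/12) = 315.97 × 1.054324 = 333.1348
Value of long forward = (F − K)·e^(−rT) = (333.1348 − 364.11) · e^(−0.0529·12/12)
= -30.9752 × 0.948475 = -29.38
Short position value = −(long value) = HK$29.38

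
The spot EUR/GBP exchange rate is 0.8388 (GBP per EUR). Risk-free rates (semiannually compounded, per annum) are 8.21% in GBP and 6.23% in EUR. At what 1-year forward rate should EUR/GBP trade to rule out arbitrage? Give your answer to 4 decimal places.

0.8550

By covered interest parity, F = S · (1+r_GBP/2)^(2T) / (1+r_EUR/2)^(2T)
= 0.8388 × 1.083785 / 1.063270 = 0.8388 × 1.019294
F = 0.8550 GBP per EUR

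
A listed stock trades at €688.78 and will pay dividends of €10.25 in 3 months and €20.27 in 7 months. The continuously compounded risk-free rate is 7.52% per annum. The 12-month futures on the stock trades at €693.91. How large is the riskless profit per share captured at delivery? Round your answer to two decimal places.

PV(dividends) I = 10.25·e^(−0.0752·3/12) + 20.27·e^(−0.0752·7/12) = 29.4591
Fair futures F* = (S − I)·e^(rT) = (688.78 − 29.4591)·e^0.075200 = 659.3209 × 1.078100 = 710.8139
Market €693.91 < fair 710.8139: forward underpriced → reverse cash-and-carry (short the stock, invest proceeds at r, pay the dividends, go long the forward).
Profit at T = |F_mkt − F*| = |693.91 − 710.8139| = €16.90 per share

€16.90 per share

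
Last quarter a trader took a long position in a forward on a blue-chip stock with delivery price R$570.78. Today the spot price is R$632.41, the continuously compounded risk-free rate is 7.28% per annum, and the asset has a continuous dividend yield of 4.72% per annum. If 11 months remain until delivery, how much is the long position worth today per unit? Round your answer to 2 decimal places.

R$71.70

Current fair forward for the remaining 11 months: F = S·e^((r − q)·T), (r − q) = 0.0728 − 0.0472 = 0.0256
F = 632.41 · e^(0.0256 × 11/12) = 632.41 × 1.023744 = 647.4259
Value of long forward = (F − K)·e^(−rT) = (647.4259 − 570.78) · e^(−0.0728·11/12)
= 76.6459 × 0.935445 = 71.70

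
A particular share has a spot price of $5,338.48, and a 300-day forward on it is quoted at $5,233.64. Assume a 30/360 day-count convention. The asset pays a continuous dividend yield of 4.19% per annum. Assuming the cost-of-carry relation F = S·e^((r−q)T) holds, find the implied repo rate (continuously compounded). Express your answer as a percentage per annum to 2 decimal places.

1.81%

From F = S·e^((r−q)T): (r − q) = ln(F/S)/T
ln(5233.64/5338.48) = ln(0.980361) = -0.019834
(r − q) = -0.019834 / (300/360) = -0.023801
r = ln(F/S)/T + q = -0.023801 + 0.0419 = 0.018099
r = 1.81%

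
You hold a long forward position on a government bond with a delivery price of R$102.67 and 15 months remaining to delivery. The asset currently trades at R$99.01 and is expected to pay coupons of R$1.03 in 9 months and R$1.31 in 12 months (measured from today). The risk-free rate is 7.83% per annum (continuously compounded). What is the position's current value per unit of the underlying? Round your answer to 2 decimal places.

R$3.73

PV(remaining coupons) I = 1.03·e^(−0.0783·9/12) + 1.31·e^(−0.0783·12/12) = 2.1826
Current forward F = (S − I)·e^(rT) = (99.01 − 2.1826)·e^(0.0783·15/12) = 96.8274 × 1.102825 = 106.7837
Value (long) = (F − K)·e^(−rT) = (106.7837 − 102.67) × 0.906762 = 3.7301
Value = R$3.73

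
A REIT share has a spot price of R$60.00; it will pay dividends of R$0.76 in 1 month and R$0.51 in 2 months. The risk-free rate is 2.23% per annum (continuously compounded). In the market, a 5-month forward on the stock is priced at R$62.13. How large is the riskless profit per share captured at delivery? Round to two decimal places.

PV(dividends) I = 0.76·e^(−0.0223·1/12) + 0.51·e^(−0.0223·2/12) = 1.2667
Fair forward F* = (S − I)·e^(rT) = (60.00 − 1.2667)·e^0.009292 = 58.7333 × 1.009335 = 59.2816
Market R$62.13 > fair 59.2816: forward overpriced → cash-and-carry (borrow at r, buy the stock and collect the dividends, short the forward).
Profit at T = |F_mkt − F*| = |62.13 − 59.2816| = R$2.85 per share

R$2.85 per share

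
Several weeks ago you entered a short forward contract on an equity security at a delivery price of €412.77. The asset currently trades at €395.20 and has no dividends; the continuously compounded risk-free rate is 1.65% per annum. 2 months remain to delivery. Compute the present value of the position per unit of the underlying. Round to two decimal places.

Current fair forward for the remaining 2 months: F = S·e^(r·T), r = 0.0165
F = 395.20 · e^(0.0165 × 2/12) = 395.20 × 1.002754 = 396.2884
Value of long forward = (F − K)·e^(−rT) = (396.2884 − 412.77) · e^(−0.0165·2/12)
= -16.4816 × 0.997254 = -16.44
Short position value = −(long value) = €16.44

€16.44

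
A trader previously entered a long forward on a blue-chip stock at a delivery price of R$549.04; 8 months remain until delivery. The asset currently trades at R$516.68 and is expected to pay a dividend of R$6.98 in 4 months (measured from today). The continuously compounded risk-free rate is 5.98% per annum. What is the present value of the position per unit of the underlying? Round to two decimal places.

-R$17.74

PV(remaining dividends) I = 6.98·e^(−0.0598·4/12) = 6.8422
Current forward F = (S − I)·e^(rT) = (516.68 − 6.8422)·e^(0.0598·8/12) = 509.8378 × 1.040672 = 530.5739
Value (long) = (F − K)·e^(−rT) = (530.5739 − 549.04) × 0.960918 = -17.7444
Value = -R$17.74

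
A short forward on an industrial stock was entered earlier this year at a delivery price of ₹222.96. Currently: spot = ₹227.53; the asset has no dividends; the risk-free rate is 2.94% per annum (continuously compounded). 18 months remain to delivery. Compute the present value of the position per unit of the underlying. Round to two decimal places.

Current fair forward for the remaining 18 months: F = S·e^(r·T), r = 0.0294
F = 227.53 · e^(0.0294 × 18/12) = 227.53 × 1.045087 = 237.7886
Value of long forward = (F − K)·e^(−rT) = (237.7886 − 222.96) · e^(−0.0294·18/12)
= 14.8286 × 0.956858 = 14.19
Short position value = −(long value) = -₹14.19

-₹14.19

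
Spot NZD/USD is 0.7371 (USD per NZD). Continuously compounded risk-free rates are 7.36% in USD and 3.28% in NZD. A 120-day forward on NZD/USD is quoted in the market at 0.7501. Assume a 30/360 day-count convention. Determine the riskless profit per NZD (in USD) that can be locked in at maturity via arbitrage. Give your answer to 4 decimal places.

0.0029 per NZD (in USD)

Fair forward: F* = S·e^(carry·T), with carry = (r_USD − r_NZD) = 0.0736 − 0.0328 = 0.0408
F* = 0.7371 · e^(0.0408 × 120/360) = 0.7371 · e^0.013600 = 0.7371 × 1.013693 = 0.7472
Market 0.7501 > fair 0.7472: forward overpriced → cash-and-carry (buy spot, short the forward).
At maturity, profit = |F_mkt − F*| = |0.7501 − 0.7472| = 0.0029 per NZD (in USD)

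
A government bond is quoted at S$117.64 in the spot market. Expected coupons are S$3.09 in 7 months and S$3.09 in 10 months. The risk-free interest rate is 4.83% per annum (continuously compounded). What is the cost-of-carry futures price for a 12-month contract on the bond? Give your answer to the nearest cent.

PV(coupons) I = 3.09·e^(−0.0483·7/12) + 3.09·e^(−0.0483·10/12)
I = 3.0042 + 2.9681 = 5.9723
F = (S − I)·e^(rT) = (117.64 − 5.9723) · e^(0.0483·12/12)
= 111.6677 · e^0.048300 = 111.6677 × 1.049485 = S$117.19

S$117.19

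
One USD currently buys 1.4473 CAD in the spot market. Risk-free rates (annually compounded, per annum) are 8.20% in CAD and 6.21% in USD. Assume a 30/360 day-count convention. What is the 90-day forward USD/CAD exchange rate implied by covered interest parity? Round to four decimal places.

1.4540

By covered interest parity, F = S · (1+r_CAD)^T / (1+r_USD)^T
= 1.4473 × 1.019898 / 1.015176 = 1.4473 × 1.004651
F = 1.4540 CAD per USD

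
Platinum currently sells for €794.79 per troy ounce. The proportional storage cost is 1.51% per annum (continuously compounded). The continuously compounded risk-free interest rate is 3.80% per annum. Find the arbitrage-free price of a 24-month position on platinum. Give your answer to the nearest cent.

€883.84 per troy ounce

Net carry = r + u − y = 0.0380 + 0.0151 − 0.0000 = 0.0531
F = S·e^((r+u−y)T) = 794.79 · e^(0.0531 × 24/12) = 794.79 · e^0.106200
= 794.79 × 1.112044 = €883.84 per troy ounce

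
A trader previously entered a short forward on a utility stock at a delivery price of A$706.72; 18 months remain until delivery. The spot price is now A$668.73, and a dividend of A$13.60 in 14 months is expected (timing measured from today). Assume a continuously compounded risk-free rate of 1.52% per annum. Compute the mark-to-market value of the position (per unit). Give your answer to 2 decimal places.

A$35.42

PV(remaining dividends) I = 13.60·e^(−0.0152·14/12) = 13.3610
Current forward F = (S − I)·e^(rT) = (668.73 − 13.3610)·e^(0.0152·18/12) = 655.3690 × 1.023062 = 670.4831
Value (long) = (F − K)·e^(−rT) = (670.4831 − 706.72) × 0.977458 = -35.4200
Short position value = −(long value) = A$35.42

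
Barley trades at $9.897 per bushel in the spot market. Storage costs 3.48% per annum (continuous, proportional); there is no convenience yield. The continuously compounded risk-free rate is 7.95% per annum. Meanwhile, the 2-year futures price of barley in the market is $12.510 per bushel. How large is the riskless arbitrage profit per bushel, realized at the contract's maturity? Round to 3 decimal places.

$0.071 per bushel

Fair futures: F* = S·e^(carry·T), with carry = (r + u) = 0.0795 + 0.0348 = 0.1143
F* = 9.897 · e^(0.1143 × 2) = 9.897 · e^0.228600 = 9.897 × 1.256839 = $12.4389
Market $12.510 > fair $12.4389: forward overpriced → cash-and-carry (buy spot, short the forward).
At maturity, profit = |F_mkt − F*| = |12.510 − 12.4389| = $0.071 per bushel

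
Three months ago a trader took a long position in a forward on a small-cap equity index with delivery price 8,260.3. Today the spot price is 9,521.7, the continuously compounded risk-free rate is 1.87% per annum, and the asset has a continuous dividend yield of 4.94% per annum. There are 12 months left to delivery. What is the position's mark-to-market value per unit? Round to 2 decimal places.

955.49

Current fair forward for the remaining 12 months: F = S·e^((r − q)·T), (r − q) = 0.0187 − 0.0494 = -0.0307
F = 9521.7 · e^(-0.0307 × 12/12) = 9521.7 × 0.96976646 = 9233.8253
Value of long forward = (F − K)·e^(−rT) = (9233.8253 − 8260.3) · e^(−0.0187·12/12)
= 973.5253 × 0.98147376 = 955.49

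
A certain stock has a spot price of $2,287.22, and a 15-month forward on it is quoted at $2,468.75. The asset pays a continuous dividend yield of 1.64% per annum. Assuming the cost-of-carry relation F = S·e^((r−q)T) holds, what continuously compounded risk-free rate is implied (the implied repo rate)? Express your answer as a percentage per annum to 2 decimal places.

From F = S·e^((r−q)T): (r − q) = ln(F/S)/T
ln(2468.75/2287.22) = ln(1.079367) = 0.076375
(r − q) = 0.076375 / (15/12) = 0.061100
r = ln(F/S)/T + q = 0.061100 + 0.0164 = 0.077500
r = 7.75%

7.75%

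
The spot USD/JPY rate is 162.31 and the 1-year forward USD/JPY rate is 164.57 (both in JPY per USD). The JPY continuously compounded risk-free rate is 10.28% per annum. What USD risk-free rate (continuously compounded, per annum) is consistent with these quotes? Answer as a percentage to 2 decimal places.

F = S·e^((r_JPY − r_USD)T) ⇒ r_USD = r_JPY − ln(F/S)/T
ln(164.57/162.31) = 0.013828; /(1) = 0.013828
r_USD = 0.1028 − 0.013828 = 0.088972
r_USD = 8.90%

8.90%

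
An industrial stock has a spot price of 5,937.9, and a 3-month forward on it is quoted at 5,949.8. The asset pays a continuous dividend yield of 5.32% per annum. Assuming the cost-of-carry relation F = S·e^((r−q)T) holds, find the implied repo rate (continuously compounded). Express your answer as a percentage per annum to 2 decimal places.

6.12%

From F = S·e^((r−q)T): (r − q) = ln(F/S)/T
ln(5949.8/5937.9) = ln(1.002004) = 0.002002
(r − q) = 0.002002 / (3/12) = 0.008008
r = ln(F/S)/T + q = 0.008008 + 0.0532 = 0.061208
r = 6.12%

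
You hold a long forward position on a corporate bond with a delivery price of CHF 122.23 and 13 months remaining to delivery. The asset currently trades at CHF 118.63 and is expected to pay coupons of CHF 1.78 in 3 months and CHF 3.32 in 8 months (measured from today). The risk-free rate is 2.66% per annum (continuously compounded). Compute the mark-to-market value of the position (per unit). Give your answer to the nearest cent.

-CHF 5.16

PV(remaining coupons) I = 1.78·e^(−0.0266·3/12) + 3.32·e^(−0.0266·8/12) = 5.0298
Current forward F = (S − I)·e^(rT) = (118.63 − 5.0298)·e^(0.0266·13/12) = 113.6002 × 1.029236 = 116.9214
Value (long) = (F − K)·e^(−rT) = (116.9214 − 122.23) × 0.971595 = -5.1578
Value = -CHF 5.16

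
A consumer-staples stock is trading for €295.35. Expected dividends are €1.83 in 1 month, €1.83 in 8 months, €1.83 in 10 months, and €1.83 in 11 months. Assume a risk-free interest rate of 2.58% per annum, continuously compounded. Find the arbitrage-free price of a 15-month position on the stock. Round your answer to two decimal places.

€297.59

PV(dividends) I = 1.83·e^(−0.0258·1/12) + 1.83·e^(−0.0258·8/12) + 1.83·e^(−0.0258·10/12) + 1.83·e^(−0.0258·11/12)
I = 1.8261 + 1.7988 + 1.7911 + 1.7872 = 7.2032
F = (S − I)·e^(rT) = (295.35 − 7.2032) · e^(0.0258·15/12)
= 288.1468 · e^0.032250 = 288.1468 × 1.032776 = €297.59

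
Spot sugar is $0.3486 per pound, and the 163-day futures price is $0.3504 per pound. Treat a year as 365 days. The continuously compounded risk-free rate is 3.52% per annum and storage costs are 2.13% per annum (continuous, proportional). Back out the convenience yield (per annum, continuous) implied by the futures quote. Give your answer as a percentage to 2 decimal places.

4.50%

F = S·e^((r+u−y)T) ⇒ (r+u−y) = ln(F/S)/T
ln(0.3504/0.3486) = 0.005150; /T ⇒ 0.011532
y = r + u − ln(F/S)/T = 0.0352 + 0.0213 − 0.011532 = 0.044968
y = 4.50%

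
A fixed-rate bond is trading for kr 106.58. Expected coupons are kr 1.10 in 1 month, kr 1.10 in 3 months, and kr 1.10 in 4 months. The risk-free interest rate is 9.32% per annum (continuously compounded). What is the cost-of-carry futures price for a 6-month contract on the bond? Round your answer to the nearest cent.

kr 108.28

PV(coupons) I = 1.10·e^(−0.0932·1/12) + 1.10·e^(−0.0932·3/12) + 1.10·e^(−0.0932·4/12)
I = 1.0915 + 1.0747 + 1.0664 = 3.2326
F = (S − I)·e^(rT) = (106.58 − 3.2326) · e^(0.0932·6/12)
= 103.3474 · e^0.046600 = 103.3474 × 1.047703 = kr 108.28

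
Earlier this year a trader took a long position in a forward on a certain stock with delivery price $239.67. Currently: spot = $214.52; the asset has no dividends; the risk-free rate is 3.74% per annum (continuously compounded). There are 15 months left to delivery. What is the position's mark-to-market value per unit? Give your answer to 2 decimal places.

Current fair forward for the remaining 15 months: F = S·e^(r·T), r = 0.0374
F = 214.52 · e^(0.0374 × 15/12) = 214.52 × 1.047860 = 224.7869
Value of long forward = (F − K)·e^(−rT) = (224.7869 − 239.67) · e^(−0.0374·15/12)
= -14.8831 × 0.954326 = -14.20

-$14.20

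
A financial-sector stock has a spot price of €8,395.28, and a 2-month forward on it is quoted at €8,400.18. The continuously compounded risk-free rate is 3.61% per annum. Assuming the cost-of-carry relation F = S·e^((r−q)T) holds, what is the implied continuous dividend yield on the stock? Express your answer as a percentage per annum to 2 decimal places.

From F = S·e^((r−q)T): (r − q) = ln(F/S)/T
ln(8400.18/8395.28) = ln(1.000584) = 0.000584
(r − q) = 0.000584 / (2/12) = 0.003504
q = r − ln(F/S)/T = 0.0361 − 0.003504 = 0.032596
q = 3.26%

3.26%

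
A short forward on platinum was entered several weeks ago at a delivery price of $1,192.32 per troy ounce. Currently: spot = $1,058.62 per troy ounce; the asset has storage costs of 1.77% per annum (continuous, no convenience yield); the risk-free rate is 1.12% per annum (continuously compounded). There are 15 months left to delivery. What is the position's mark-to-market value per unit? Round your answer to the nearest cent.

Current fair forward for the remaining 15 months: F = S·e^((r + u)·T), (r + u) = 0.0112 + 0.0177 = 0.0289
F = 1058.62 · e^(0.0289 × 15/12) = 1058.62 × 1.03678544 = 1097.5618
Value of long forward = (F − K)·e^(−rT) = (1097.5618 − 1192.32) · e^(−0.0112·15/12)
= -94.7582 × 0.98609754 = -93.44
Short position value = −(long value) = $93.44

$93.44 per troy ounce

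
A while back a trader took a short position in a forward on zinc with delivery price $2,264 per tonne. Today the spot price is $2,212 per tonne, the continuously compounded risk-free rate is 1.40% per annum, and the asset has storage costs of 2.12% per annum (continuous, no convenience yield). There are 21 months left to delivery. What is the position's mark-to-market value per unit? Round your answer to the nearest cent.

-$86.40 per tonne

Current fair forward for the remaining 21 months: F = S·e^((r + u)·T), (r + u) = 0.0140 + 0.0212 = 0.0352
F = 2212 · e^(0.0352 × 21/12) = 2212 × 1.06353684 = 2352.5435
Value of long forward = (F − K)·e^(−rT) = (2352.5435 − 2264) · e^(−0.0140·21/12)
= 88.5435 × 0.97579769 = 86.40
Short position value = −(long value) = -$86.40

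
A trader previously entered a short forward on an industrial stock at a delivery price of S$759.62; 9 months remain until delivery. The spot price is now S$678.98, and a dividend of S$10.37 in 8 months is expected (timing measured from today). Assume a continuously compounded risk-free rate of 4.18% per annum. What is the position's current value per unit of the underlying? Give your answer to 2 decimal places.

PV(remaining dividends) I = 10.37·e^(−0.0418·8/12) = 10.0850
Current forward F = (S − I)·e^(rT) = (678.98 − 10.0850)·e^(0.0418·9/12) = 668.8950 × 1.031847 = 690.1973
Value (long) = (F − K)·e^(−rT) = (690.1973 − 759.62) × 0.969136 = -67.2800
Short position value = −(long value) = S$67.28

S$67.28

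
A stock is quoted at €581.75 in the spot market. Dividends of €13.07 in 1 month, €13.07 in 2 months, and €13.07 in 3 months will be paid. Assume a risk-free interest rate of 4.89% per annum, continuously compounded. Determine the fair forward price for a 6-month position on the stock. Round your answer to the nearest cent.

PV(dividends) I = 13.07·e^(−0.0489·1/12) + 13.07·e^(−0.0489·2/12) + 13.07·e^(−0.0489·3/12)
I = 13.0168 + 12.9639 + 12.9112 = 38.8919
F = (S − I)·e^(rT) = (581.75 − 38.8919) · e^(0.0489·6/12)
= 542.8581 · e^0.024450 = 542.8581 × 1.024751 = €556.29

€556.29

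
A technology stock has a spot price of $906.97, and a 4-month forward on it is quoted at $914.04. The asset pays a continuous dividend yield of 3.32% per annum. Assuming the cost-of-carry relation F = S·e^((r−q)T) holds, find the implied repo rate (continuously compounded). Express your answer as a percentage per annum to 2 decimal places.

From F = S·e^((r−q)T): (r − q) = ln(F/S)/T
ln(914.04/906.97) = ln(1.007795) = 0.007765
(r − q) = 0.007765 / (4/12) = 0.023295
r = ln(F/S)/T + q = 0.023295 + 0.0332 = 0.056495
r = 5.65%

5.65%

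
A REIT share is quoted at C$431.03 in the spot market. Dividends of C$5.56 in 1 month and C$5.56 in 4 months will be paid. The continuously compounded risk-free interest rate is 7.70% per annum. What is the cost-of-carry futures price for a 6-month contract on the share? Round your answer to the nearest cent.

C$436.58

PV(dividends) I = 5.56·e^(−0.0770·1/12) + 5.56·e^(−0.0770·4/12)
I = 5.5244 + 5.4191 = 10.9435
F = (S − I)·e^(rT) = (431.03 − 10.9435) · e^(0.0770·6/12)
= 420.0865 · e^0.038500 = 420.0865 × 1.039251 = C$436.58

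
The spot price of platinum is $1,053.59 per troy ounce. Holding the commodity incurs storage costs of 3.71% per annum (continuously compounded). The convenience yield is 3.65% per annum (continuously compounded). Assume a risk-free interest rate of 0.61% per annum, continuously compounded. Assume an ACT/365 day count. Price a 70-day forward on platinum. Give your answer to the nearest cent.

Net carry = r + u − y = 0.0061 + 0.0371 − 0.0365 = 0.0067
F = S·e^((r+u−y)T) = 1053.59 · e^(0.0067 × 70/365) = 1053.59 · e^0.00128493
= 1053.59 × 1.00128576 = $1,054.94 per troy ounce

$1,054.94 per troy ounce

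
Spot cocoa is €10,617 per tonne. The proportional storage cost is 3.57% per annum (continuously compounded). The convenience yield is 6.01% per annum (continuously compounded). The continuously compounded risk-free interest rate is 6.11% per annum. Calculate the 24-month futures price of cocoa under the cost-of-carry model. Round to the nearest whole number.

€11,426 per tonne

Net carry = r + u − y = 0.0611 + 0.0357 − 0.0601 = 0.0367
F = S·e^((r+u−y)T) = 10617 · e^(0.0367 × 24/12) = 10617 · e^0.073400
= 10617 × 1.076161 = €11,426 per tonne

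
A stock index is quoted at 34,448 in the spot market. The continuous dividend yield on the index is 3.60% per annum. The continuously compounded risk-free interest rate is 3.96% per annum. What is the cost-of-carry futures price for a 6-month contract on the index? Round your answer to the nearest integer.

34,510

F = S·e^((r − q)T) = 34448 · e^((0.0396 − 0.0360) × 6/12)
= 34448 · e^0.001800 = 34448 × 1.001802
F = 34,510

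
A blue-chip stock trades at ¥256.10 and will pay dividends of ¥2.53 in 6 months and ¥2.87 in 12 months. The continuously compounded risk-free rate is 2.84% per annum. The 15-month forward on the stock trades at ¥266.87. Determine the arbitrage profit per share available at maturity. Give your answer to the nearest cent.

PV(dividends) I = 2.53·e^(−0.0284·6/12) + 2.87·e^(−0.0284·12/12) = 5.2840
Fair forward F* = (S − I)·e^(rT) = (256.10 − 5.2840)·e^0.035500 = 250.8160 × 1.036138 = 259.8800
Market ¥266.87 > fair 259.8800: forward overpriced → cash-and-carry (borrow at r, buy the stock and collect the dividends, short the forward).
Profit at T = |F_mkt − F*| = |266.87 − 259.8800| = ¥6.99 per share

¥6.99 per share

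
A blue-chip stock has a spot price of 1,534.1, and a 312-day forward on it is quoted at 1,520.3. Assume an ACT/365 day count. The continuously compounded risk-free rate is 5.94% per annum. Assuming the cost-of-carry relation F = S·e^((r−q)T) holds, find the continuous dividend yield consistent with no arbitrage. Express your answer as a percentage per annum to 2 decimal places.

7.00%

From F = S·e^((r−q)T): (r − q) = ln(F/S)/T
ln(1520.3/1534.1) = ln(0.991004) = -0.009037
(r − q) = -0.009037 / (312/365) = -0.010572
q = r − ln(F/S)/T = 0.0594 + 0.010572 = 0.069972
q = 7.00%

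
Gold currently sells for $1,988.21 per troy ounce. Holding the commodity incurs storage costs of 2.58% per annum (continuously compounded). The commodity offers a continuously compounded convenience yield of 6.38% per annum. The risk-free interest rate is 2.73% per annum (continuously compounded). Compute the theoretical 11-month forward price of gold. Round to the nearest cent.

$1,968.80 per troy ounce

Net carry = r + u − y = 0.0273 + 0.0258 − 0.0638 = -0.0107
F = S·e^((r+u−y)T) = 1988.21 · e^(-0.0107 × 11/12) = 1988.21 · e^-0.00980833
= 1988.21 × 0.99023961 = $1,968.80 per troy ounce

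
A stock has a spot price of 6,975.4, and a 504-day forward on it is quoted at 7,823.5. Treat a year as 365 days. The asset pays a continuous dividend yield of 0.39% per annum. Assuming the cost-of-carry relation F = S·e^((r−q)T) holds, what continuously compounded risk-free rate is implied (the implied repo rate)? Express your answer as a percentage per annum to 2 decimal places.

From F = S·e^((r−q)T): (r − q) = ln(F/S)/T
ln(7823.5/6975.4) = ln(1.121584) = 0.114742
(r − q) = 0.114742 / (504/365) = 0.083097
r = ln(F/S)/T + q = 0.083097 + 0.0039 = 0.086997
r = 8.70%

8.70%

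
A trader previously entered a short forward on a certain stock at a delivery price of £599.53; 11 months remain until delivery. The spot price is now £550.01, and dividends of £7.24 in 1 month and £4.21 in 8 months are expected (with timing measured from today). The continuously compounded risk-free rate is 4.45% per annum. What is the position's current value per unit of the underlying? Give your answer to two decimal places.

£36.86

PV(remaining dividends) I = 7.24·e^(−0.0445·1/12) + 4.21·e^(−0.0445·8/12) = 11.3001
Current forward F = (S − I)·e^(rT) = (550.01 − 11.3001)·e^(0.0445·11/12) = 538.7099 × 1.041635 = 561.1391
Value (long) = (F − K)·e^(−rT) = (561.1391 − 599.53) × 0.960029 = -36.8564
Short position value = −(long value) = £36.86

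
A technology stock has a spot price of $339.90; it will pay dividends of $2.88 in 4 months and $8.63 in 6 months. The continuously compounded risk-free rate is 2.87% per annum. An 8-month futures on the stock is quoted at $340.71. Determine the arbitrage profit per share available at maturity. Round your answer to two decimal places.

PV(dividends) I = 2.88·e^(−0.0287·4/12) + 8.63·e^(−0.0287·6/12) = 11.3596
Fair futures F* = (S − I)·e^(rT) = (339.90 − 11.3596)·e^0.019133 = 328.5404 × 1.019317 = 334.8868
Market $340.71 > fair 334.8868: forward overpriced → cash-and-carry (borrow at r, buy the stock and collect the dividends, short the forward).
Profit at T = |F_mkt − F*| = |340.71 − 334.8868| = $5.82 per share

$5.82 per share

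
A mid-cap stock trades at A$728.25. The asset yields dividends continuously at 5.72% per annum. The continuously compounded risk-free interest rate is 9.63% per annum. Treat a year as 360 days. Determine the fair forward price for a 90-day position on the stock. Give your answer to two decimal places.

F = S·e^((r − q)T) = 728.25 · e^((0.0963 − 0.0572) × 90/360)
= 728.25 · e^0.009775 = 728.25 × 1.009823
F = A$735.40

A$735.40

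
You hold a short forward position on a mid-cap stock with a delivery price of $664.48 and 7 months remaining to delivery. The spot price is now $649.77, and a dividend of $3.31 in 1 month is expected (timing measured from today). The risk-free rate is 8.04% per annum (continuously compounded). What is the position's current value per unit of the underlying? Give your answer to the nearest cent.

-$12.45

PV(remaining dividends) I = 3.31·e^(−0.0804·1/12) = 3.2879
Current forward F = (S − I)·e^(rT) = (649.77 − 3.2879)·e^(0.0804·7/12) = 646.4821 × 1.048017 = 677.5242
Value (long) = (F − K)·e^(−rT) = (677.5242 − 664.48) × 0.954183 = 12.4466
Short position value = −(long value) = -$12.45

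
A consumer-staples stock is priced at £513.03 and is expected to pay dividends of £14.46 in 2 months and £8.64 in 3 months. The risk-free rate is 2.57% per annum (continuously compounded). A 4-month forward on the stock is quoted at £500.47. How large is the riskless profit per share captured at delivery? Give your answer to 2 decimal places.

PV(dividends) I = 14.46·e^(−0.0257·2/12) + 8.64·e^(−0.0257·3/12) = 22.9829
Fair forward F* = (S − I)·e^(rT) = (513.03 − 22.9829)·e^0.008567 = 490.0471 × 1.008604 = 494.2635
Market £500.47 > fair 494.2635: forward overpriced → cash-and-carry (borrow at r, buy the stock and collect the dividends, short the forward).
Profit at T = |F_mkt − F*| = |500.47 − 494.2635| = £6.21 per share

£6.21 per share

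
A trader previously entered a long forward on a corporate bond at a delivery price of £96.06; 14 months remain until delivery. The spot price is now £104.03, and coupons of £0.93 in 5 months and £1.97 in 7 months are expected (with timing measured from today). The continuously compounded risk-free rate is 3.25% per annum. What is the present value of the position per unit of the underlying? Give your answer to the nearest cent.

PV(remaining coupons) I = 0.93·e^(−0.0325·5/12) + 1.97·e^(−0.0325·7/12) = 2.8505
Current forward F = (S − I)·e^(rT) = (104.03 − 2.8505)·e^(0.0325·14/12) = 101.1795 × 1.038645 = 105.0896
Value (long) = (F − K)·e^(−rT) = (105.0896 − 96.06) × 0.962793 = 8.6936
Value = £8.69

£8.69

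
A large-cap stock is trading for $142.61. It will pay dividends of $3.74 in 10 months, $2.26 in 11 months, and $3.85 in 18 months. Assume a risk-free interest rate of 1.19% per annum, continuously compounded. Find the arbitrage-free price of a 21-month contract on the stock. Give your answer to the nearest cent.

PV(dividends) I = 3.74·e^(−0.0119·10/12) + 2.26·e^(−0.0119·11/12) + 3.85·e^(−0.0119·18/12)
I = 3.7031 + 2.2355 + 3.7819 = 9.7205
F = (S − I)·e^(rT) = (142.61 − 9.7205) · e^(0.0119·21/12)
= 132.8895 · e^0.020825 = 132.8895 × 1.021043 = $135.69

$135.69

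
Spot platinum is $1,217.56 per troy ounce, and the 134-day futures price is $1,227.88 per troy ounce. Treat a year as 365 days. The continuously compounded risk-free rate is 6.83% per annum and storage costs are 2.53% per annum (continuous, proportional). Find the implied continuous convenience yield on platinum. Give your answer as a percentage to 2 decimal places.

7.06%

F = S·e^((r+u−y)T) ⇒ (r+u−y) = ln(F/S)/T
ln(1227.88/1217.56) = 0.008440; /T ⇒ 0.022990
y = r + u − ln(F/S)/T = 0.0683 + 0.0253 − 0.022990 = 0.070610
y = 7.06%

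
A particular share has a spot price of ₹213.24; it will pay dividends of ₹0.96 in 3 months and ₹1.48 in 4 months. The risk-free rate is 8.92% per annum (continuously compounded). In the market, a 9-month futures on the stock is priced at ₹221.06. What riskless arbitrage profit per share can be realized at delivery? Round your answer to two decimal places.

PV(dividends) I = 0.96·e^(−0.0892·3/12) + 1.48·e^(−0.0892·4/12) = 2.3755
Fair futures F* = (S − I)·e^(rT) = (213.24 − 2.3755)·e^0.066900 = 210.8645 × 1.069189 = 225.4540
Market ₹221.06 < fair 225.4540: forward underpriced → reverse cash-and-carry (short the stock, invest proceeds at r, pay the dividends, go long the forward).
Profit at T = |F_mkt − F*| = |221.06 − 225.4540| = ₹4.39 per share

₹4.39 per share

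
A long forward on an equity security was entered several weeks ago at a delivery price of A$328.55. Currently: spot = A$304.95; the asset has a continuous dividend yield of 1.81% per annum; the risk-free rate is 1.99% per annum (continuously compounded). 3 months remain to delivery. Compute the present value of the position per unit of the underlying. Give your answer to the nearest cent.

Current fair forward for the remaining 3 months: F = S·e^((r − q)·T), (r − q) = 0.0199 − 0.0181 = 0.0018
F = 304.95 · e^(0.0018 × 3/12) = 304.95 × 1.000450 = 305.0872
Value of long forward = (F − K)·e^(−rT) = (305.0872 − 328.55) · e^(−0.0199·3/12)
= -23.4628 × 0.995037 = -23.35

-A$23.35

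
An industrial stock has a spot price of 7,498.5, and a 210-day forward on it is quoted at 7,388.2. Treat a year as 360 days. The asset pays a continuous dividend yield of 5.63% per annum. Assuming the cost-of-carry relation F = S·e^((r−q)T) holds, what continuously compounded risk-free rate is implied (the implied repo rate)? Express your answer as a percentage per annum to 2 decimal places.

3.09%

From F = S·e^((r−q)T): (r − q) = ln(F/S)/T
ln(7388.2/7498.5) = ln(0.985290) = -0.014819
(r − q) = -0.014819 / (210/360) = -0.025404
r = ln(F/S)/T + q = -0.025404 + 0.0563 = 0.030896
r = 3.09%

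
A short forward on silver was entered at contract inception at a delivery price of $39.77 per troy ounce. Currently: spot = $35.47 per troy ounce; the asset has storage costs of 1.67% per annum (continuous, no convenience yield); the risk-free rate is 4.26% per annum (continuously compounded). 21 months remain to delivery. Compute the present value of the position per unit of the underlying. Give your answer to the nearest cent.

Current fair forward for the remaining 21 months: F = S·e^((r + u)·T), (r + u) = 0.0426 + 0.0167 = 0.0593
F = 35.47 · e^(0.0593 × 21/12) = 35.47 × 1.109351 = 39.3487
Value of long forward = (F − K)·e^(−rT) = (39.3487 − 39.77) · e^(−0.0426·21/12)
= -0.4213 × 0.928161 = -0.39
Short position value = −(long value) = $0.39

$0.39 per troy ounce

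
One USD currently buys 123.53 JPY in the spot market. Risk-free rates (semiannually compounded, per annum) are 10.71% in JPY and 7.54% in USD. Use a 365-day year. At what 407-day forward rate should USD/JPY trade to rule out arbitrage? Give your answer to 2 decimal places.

By covered interest parity, F = S · (1+r_JPY/2)^(2T) / (1+r_USD/2)^(2T)
= 123.53 × 1.123373 / 1.086031 = 123.53 × 1.034384
F = 127.78 JPY per USD

127.78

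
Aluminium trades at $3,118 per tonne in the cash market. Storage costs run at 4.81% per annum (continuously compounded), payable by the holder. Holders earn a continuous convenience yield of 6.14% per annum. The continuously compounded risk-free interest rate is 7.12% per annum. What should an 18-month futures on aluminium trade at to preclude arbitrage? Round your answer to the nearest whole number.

$3,401 per tonne

Net carry = r + u − y = 0.0712 + 0.0481 − 0.0614 = 0.0579
F = S·e^((r+u−y)T) = 3118 · e^(0.0579 × 18/12) = 3118 · e^0.086850
= 3118 × 1.090733 = $3,401 per tonne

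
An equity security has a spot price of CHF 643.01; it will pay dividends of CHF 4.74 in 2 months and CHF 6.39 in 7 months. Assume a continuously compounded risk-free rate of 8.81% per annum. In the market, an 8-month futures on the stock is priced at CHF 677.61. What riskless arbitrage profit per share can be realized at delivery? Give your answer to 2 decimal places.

PV(dividends) I = 4.74·e^(−0.0881·2/12) + 6.39·e^(−0.0881·7/12) = 10.7408
Fair futures F* = (S − I)·e^(rT) = (643.01 − 10.7408)·e^0.058733 = 632.2692 × 1.060492 = 670.5164
Market CHF 677.61 > fair 670.5164: forward overpriced → cash-and-carry (borrow at r, buy the stock and collect the dividends, short the forward).
Profit at T = |F_mkt − F*| = |677.61 − 670.5164| = CHF 7.09 per share

CHF 7.09 per share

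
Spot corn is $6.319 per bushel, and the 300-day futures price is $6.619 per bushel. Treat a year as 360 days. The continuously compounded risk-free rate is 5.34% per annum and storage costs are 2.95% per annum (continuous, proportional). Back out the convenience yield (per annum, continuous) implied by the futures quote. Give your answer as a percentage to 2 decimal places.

F = S·e^((r+u−y)T) ⇒ (r+u−y) = ln(F/S)/T
ln(6.619/6.319) = 0.046383; /T ⇒ 0.055660
y = r + u − ln(F/S)/T = 0.0534 + 0.0295 − 0.055660 = 0.027240
y = 2.72%

2.72%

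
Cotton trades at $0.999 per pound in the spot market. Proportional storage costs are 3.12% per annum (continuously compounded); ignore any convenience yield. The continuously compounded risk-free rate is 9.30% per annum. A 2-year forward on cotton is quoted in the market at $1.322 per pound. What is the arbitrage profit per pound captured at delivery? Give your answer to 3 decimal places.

$0.041 per pound

Fair forward: F* = S·e^(carry·T), with carry = (r + u) = 0.0930 + 0.0312 = 0.1242
F* = 0.999 · e^(0.1242 × 2) = 0.999 · e^0.248400 = 0.999 × 1.281973 = $1.2807
Market $1.322 > fair $1.2807: forward overpriced → cash-and-carry (buy spot, short the forward).
At maturity, profit = |F_mkt − F*| = |1.322 − 1.2807| = $0.041 per pound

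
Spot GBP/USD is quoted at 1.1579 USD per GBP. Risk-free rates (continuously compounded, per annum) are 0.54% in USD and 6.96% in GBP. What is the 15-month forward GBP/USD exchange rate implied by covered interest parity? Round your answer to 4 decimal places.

F = S·e^((r_USD − r_GBP)T) = 1.1579 · e^((0.0054 − 0.0696) × 15/12)
= 1.1579 · e^-0.080250 = 1.1579 × 0.922886
F = 1.0686 USD per GBP

1.0686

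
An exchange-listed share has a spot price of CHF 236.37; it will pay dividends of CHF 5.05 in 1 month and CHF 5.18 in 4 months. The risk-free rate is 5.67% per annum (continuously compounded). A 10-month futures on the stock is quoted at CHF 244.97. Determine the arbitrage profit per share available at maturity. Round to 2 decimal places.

CHF 7.76 per share

PV(dividends) I = 5.05·e^(−0.0567·1/12) + 5.18·e^(−0.0567·4/12) = 10.1092
Fair futures F* = (S − I)·e^(rT) = (236.37 − 10.1092)·e^0.047250 = 226.2608 × 1.048384 = 237.2082
Market CHF 244.97 > fair 237.2082: forward overpriced → cash-and-carry (borrow at r, buy the stock and collect the dividends, short the forward).
Profit at T = |F_mkt − F*| = |244.97 − 237.2082| = CHF 7.76 per share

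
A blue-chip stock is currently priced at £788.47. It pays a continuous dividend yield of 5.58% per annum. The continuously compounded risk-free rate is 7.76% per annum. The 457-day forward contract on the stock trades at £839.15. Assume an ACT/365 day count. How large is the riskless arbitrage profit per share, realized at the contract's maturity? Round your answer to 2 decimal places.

Fair forward: F* = S·e^(carry·T), with carry = (r − q) = 0.0776 − 0.0558 = 0.0218
F* = 788.47 · e^(0.0218 × 457/365) = 788.47 · e^0.027295 = 788.47 × 1.027671 = £810.2878
Market £839.15 > fair £810.2878: forward overpriced → cash-and-carry (buy spot, short the forward).
At maturity, profit = |F_mkt − F*| = |839.15 − 810.2878| = £28.86 per share

£28.86 per share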